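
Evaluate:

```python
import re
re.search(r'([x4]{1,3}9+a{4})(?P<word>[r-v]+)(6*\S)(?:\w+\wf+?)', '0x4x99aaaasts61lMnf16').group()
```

The pattern matches 1 to 3 of one of [x4], then one or more of a literal '9', then exactly 4 of the literal 'a' (captured); then one or more of a character in [r-v] (captured as 'word'); then zero or more of the literal '6', then a non-whitespace character (captured); then one or more of a word character, then a word character, then one or more of a literal 'f' (lazy) (non-capturing group).
`search` walks the string left to right and returns the first match it finds.
The match spans [1:19] → 'x4x99aaaasts61lMnf'.
Captured: group 1 = 'x4x99aaaa', group 2 = 'sts', group 3 = '61'.

'x4x99aaaasts61lMnf'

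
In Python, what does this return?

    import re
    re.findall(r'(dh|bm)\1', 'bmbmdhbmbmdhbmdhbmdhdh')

A backreference is literal: `\1` must see the identical characters the first group matched.
Matches: at [0:4] match 'bmbm', group 1 = 'bm'; at [6:10] match 'bmbm', group 1 = 'bm'; at [18:22] match 'dhdh', group 1 = 'dh'.
Because there's exactly one group, `findall` drops the full match and keeps group 1 from each hit.

['bm', 'bm', 'dh']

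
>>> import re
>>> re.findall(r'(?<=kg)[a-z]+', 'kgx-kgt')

['x', 't']

The lookaround is zero-width — it requires the adjacent text to match without consuming it, so the asserted text isn't part of the match.
Matches: at [2:3] → 'x'; at [6:7] → 't'.
No capturing groups, so `findall` returns the 2 full match strings.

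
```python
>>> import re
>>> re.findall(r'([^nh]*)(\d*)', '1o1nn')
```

Pattern: zero or more of any character except [nh] (captured); then zero or more of a digit (captured).
Scanning left to right: at [0:3] match '1o1', groups = ('1o1', ''); at [3:3] match '', groups = ('', ''); at [4:4] match '', groups = ('', ''); at [5:5] match '', groups = ('', '').
Multiple groups make `findall` return tuples — one 2-tuple for each match.

[('1o1', ''), ('', ''), ('', ''), ('', '')]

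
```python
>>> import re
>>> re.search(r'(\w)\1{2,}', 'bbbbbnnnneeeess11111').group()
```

`\1` is not a pattern — it's the concrete string captured by group 1, re-applied verbatim.
The match spans [0:5] → 'bbbbb'.

'bbbbb'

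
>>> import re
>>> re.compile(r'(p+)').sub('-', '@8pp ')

The pattern matches one or more of a literal 'p' (captured).
Matches: at [2:4] → 'pp'.
`sub` substitutes '-' at each match site.

'@8- '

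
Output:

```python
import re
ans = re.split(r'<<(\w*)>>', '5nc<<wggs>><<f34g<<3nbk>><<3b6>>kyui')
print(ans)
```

Matches to split on: at [3:11] → '<<wggs>>'; at [17:25] → '<<3nbk>>'; at [25:32] → '<<3b6>>'.
`re.split` interleaves the captured-group text with the surrounding fragments.

['5nc', 'wggs', '<<f34g', '3nbk', '', '3b6', 'kyui']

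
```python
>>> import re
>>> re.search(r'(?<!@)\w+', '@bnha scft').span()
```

The negative lookahead/lookbehind blocks any match where the forbidden context is present.
`search` walks the string left to right and returns the first match it finds.
The match spans [2:5] → 'nha'.

(2, 5)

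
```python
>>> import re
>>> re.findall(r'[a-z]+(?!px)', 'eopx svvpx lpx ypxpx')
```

['eopx', 'svvpx', 'lpx', 'ypxpx']

`(?!…)`/`(?<!…)` only lets a position through if the neighbouring text does NOT match; no characters are consumed.
Matches: at [0:4] → 'eopx'; at [5:10] → 'svvpx'; at [11:14] → 'lpx'; at [15:20] → 'ypxpx'.
`findall` yields the raw match text (4 of them) because the pattern has no groups.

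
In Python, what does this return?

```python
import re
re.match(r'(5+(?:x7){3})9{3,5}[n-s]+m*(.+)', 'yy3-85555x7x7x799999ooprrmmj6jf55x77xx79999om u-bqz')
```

None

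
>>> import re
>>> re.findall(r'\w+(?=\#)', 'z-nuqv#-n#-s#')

['nuqv', 'n', 's']

The `(?=…)`/`(?<=…)` assertion just peeks at neighbouring text; it doesn't advance the match position.
Scanning left to right: at [2:6] → 'nuqv'; at [8:9] → 'n'; at [11:12] → 's'.
Since nothing is captured, `findall` lists the 3 matched substrings directly.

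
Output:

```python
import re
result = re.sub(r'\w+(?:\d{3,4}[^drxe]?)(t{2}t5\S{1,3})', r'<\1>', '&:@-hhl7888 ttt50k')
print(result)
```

&:@-<ttt50k>

`\1` in the replacement pulls in group 1's text for each match.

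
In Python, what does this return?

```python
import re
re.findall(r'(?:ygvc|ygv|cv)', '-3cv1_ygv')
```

['cv', 'ygv']

Scanning left to right: at [2:4] → 'cv'; at [6:9] → 'ygv'.
No capturing groups, so `findall` returns the 2 full match strings.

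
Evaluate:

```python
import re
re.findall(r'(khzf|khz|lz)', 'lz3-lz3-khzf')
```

The regex engine tests alternatives in the order written; an earlier branch that matches wins even if a later one would match more.
Walking the string: at [0:2] match 'lz', group 1 = 'lz'; at [4:6] match 'lz', group 1 = 'lz'; at [8:12] match 'khzf', group 1 = 'khzf'.
`findall` collects group 1 from each match (3 total).

['lz', 'lz', 'khzf']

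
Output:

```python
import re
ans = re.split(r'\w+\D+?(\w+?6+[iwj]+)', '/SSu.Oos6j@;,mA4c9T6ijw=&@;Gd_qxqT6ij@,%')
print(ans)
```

This matches one or more of a word character, then one or more of a non-digit (lazy); then one or more of a word character (lazy), then one or more of a literal '6', then one or more of one of [iwj] (captured).
Matches to split on: at [1:10] → 'SSu.Oos6j'; at [13:37] → 'mA4c9T6ijw=&@;Gd_qxqT6ij'.
Because the pattern has a capturing group, `split` also inserts each captured text between the pieces.

['/', 'Oos6j', '@;,', 'Gd_qxqT6ij', '@,%']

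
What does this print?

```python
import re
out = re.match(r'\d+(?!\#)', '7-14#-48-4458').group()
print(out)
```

7

With `match`, the pattern is implicitly anchored at the beginning.
The match spans [0:1] → '7'.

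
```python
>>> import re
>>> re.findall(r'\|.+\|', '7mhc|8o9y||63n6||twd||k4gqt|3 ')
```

Matches: at [4:28] → '|8o9y||63n6||twd||k4gqt|'.
`findall` yields the raw match text (1 of them) because the pattern has no groups.

['|8o9y||63n6||twd||k4gqt|']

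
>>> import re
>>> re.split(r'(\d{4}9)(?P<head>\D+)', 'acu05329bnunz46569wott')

['acu', '05329', 'bnunz', '', '46569', 'wott', '']

The pattern matches exactly 4 of a digit, then a literal '9' (captured); then one or more of a non-digit (captured as 'head').
Matches to split on: at [3:13] → '05329bnunz'; at [13:22] → '46569wott'.
With a capturing group present, the delimiter's captured portion is kept in the result list.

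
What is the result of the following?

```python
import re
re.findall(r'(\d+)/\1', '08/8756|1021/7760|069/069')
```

The backreference `\1` re-matches whatever the first group consumed, character for character.
With a single group, `findall` returns only what that group captured — 2 items.

['8', '069']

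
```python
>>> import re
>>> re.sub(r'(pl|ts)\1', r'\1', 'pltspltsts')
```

'pltsplts'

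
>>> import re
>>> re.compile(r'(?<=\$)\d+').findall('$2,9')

['2']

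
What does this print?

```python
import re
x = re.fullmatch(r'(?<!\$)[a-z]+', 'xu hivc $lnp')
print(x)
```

None

The negative lookaround is zero-width — it rules out positions where the adjacent text would match, without consuming anything.
`fullmatch` succeeds only if the pattern covers the string from start to end.
Here the pattern can't cover the whole string, so the call returns None.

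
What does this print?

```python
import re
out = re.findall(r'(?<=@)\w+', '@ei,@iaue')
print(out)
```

The positive lookaround only admits positions where the adjacent text matches; those characters stay outside the span.
Scanning left to right: at [1:3] → 'ei'; at [5:9] → 'iaue'.
No capturing groups, so `findall` returns the 2 full match strings.

['ei', 'iaue']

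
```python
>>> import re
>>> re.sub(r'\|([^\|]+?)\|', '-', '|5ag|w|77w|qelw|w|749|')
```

'-w-qelw-749|'

Matches: at [0:5] → '|5ag|'; at [6:11] → '|77w|'; at [15:18] → '|w|'.
`sub` substitutes '-' at each match site.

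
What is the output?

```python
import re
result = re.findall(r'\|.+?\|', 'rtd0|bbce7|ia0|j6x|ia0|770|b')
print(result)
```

The `?` after the quantifier makes it lazy — it takes as little as possible before letting the rest of the pattern try.
Matches: at [4:11] → '|bbce7|'; at [14:19] → '|j6x|'; at [22:27] → '|770|'.
`findall` yields the raw match text (3 of them) because the pattern has no groups.

['|bbce7|', '|j6x|', '|770|']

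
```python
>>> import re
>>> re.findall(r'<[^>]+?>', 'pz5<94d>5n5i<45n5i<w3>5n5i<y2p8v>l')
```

['<94d>', '<45n5i<w3>', '<y2p8v>']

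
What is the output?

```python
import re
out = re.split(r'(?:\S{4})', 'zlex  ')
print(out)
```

`split` removes every match and returns the 2 fragments in between.

['', '  ']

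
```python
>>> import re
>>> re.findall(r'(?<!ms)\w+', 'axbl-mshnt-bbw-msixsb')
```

['axbl', 'mshnt', 'bbw', 'msixsb']

Because the assertion is negative and zero-width, positions next to the forbidden text are skipped.
With no groups in the pattern, `findall` gives back each whole match — 4 here.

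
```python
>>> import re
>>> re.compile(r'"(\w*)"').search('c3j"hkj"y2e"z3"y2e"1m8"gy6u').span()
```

`re.search` tries every starting position until one works.
The match spans [3:8] → '"hkj"'.
Captured: group 1 = 'hkj'.

(3, 8)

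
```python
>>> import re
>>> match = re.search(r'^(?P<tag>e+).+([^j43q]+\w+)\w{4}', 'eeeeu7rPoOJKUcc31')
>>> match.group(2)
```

The pattern matches anchored at the start of the string; then one or more of a literal 'e' (captured as 'tag'); then one or more of any character; then one or more of any character except [j43q], then one or more of a word character (captured); then exactly 4 of a word character.
`re.search` scans for the first position where the pattern succeeds.
The match spans [0:17] → 'eeeeu7rPoOJKUcc31'.
Captured: group 1 = 'eeee', group 2 = 'KU'.

'KU'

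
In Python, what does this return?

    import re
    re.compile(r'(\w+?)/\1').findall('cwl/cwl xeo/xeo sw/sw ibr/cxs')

`\1` is not a pattern — it's the concrete string captured by group 1, re-applied verbatim.
One capturing group, so `findall` returns just the captured substring from each match — 3 in all.

['cwl', 'xeo', 'sw']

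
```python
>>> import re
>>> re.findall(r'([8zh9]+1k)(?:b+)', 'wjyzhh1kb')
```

['zhh1k']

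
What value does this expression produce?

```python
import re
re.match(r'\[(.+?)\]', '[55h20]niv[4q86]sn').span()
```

Because the quantifier is non-greedy, it stops expanding at the earliest point where the rest of the pattern can succeed.
`re.match` won't scan ahead — the pattern has to work from the very first character.
The match spans [0:7] → '[55h20]'.
Captured: group 1 = '55h20'.

(0, 7)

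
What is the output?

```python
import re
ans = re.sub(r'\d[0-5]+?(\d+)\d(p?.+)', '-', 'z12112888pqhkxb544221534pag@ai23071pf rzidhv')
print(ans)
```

Pattern: a digit, then one or more of a character in [0-5] (lazy); then one or more of a digit (captured); then a digit; then optionally a literal 'p', then one or more of any character (captured).
Matches: at [1:44] → '12112888pqhkxb544221534pag@ai23071pf rzidhv'.
`sub` substitutes '-' at each match site.

z-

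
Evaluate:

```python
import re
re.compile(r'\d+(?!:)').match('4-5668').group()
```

'4'

`re.match` won't scan ahead — the pattern has to work from the very first character.
The match spans [0:1] → '4'.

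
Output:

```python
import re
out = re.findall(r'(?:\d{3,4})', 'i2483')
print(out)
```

['2483']

The pattern matches 3 to 4 of a digit (non-capturing group).
`findall` yields the raw match text (1 of them) because the pattern has no groups.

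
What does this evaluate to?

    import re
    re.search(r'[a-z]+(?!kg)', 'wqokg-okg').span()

Because the assertion is negative and zero-width, positions next to the forbidden text are skipped.
Unlike `match`, `search` isn't anchored — it looks for the pattern anywhere in the string.
The match spans [0:5] → 'wqokg'.

(0, 5)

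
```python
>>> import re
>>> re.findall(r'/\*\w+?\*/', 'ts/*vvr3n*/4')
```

`findall` yields the raw match text (1 of them) because the pattern has no groups.

['/*vvr3n*/']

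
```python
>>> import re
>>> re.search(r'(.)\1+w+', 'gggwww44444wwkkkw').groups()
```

('g',)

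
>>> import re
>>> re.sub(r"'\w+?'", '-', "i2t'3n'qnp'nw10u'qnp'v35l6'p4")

'i2t-qnp-qnp-p4'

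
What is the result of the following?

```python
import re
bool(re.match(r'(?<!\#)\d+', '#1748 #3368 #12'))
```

False

A negative assertion filters positions out without eating any characters.
`re.match` won't scan ahead — the pattern has to work from the very first character.
Here the pattern fails at index 0, so the call returns None, and `bool(None)` is False.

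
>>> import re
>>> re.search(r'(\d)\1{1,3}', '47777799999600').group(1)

`\1` has to match the exact text group 1 already captured.
`re.search` tries every starting position until one works.
The match spans [1:5] → '7777'.
Captured: group 1 = '7'.

'7'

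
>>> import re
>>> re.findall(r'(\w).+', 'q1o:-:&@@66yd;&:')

This matches a word character (captured); then one or more of any character.
Because there's exactly one group, `findall` drops the full match and keeps group 1 from the one hit.

['q']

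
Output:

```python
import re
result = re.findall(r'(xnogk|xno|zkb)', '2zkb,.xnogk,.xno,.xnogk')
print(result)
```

['zkb', 'xnogk', 'xno', 'xnogk']

Branches in `(...|...)` are attempted left-to-right; the first branch that allows the whole pattern to succeed is taken.
One capturing group, so `findall` returns just the captured substring from each match — 4 in all.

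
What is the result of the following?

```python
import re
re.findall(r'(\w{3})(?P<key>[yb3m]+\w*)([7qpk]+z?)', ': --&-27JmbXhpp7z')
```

[('27J', 'mbXhpp', '7z')]

Pattern: exactly 3 of a word character (captured); then one or more of one of [yb3m], then zero or more of a word character (captured as 'key'); then one or more of one of [7qpk], then optionally the literal 'z' (captured).
Matches: at [6:17] match '27JmbXhpp7z', groups = ('27J', 'mbXhpp', '7z').
3 groups means the one result is a tuple of 3 captured strings — 1 here.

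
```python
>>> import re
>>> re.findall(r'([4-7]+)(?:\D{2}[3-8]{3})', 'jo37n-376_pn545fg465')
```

['7', '545']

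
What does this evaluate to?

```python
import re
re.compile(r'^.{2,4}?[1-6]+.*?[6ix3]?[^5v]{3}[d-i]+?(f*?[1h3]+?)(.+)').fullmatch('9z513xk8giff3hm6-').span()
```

`re.fullmatch` requires the pattern to consume the entire string.
The match spans [0:17] → '9z513xk8giff3hm6-'.

(0, 17)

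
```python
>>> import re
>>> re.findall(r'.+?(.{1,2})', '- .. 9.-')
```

Pattern: one or more of any character (lazy); then 1 to 2 of any character (captured).
One capturing group, so `findall` returns just the captured substring from each match — 3 in all.

[' .', ' 9', '-']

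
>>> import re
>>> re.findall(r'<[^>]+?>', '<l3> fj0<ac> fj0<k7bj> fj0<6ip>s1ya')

`findall` yields the raw match text (4 of them) because the pattern has no groups.

['<l3>', '<ac>', '<k7bj>', '<6ip>']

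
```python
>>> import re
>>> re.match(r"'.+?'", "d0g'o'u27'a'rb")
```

With `match`, the pattern is implicitly anchored at the beginning.
Here position 0 doesn't satisfy it, so the call returns None.

None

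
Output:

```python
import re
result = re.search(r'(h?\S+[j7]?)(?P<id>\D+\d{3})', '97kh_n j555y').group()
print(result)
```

The pattern matches optionally a literal 'h', then one or more of a non-whitespace character, then optionally one of [j7] (captured); then one or more of a non-digit, then exactly 3 of a digit (captured as 'id').
The match spans [0:11] → '97kh_n j555'.

97kh_n j555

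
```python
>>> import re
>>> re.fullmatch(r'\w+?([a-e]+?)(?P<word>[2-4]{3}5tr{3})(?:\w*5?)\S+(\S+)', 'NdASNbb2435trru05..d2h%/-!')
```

None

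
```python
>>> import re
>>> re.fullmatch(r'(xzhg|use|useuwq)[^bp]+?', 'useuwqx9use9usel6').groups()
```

The regex engine tests alternatives in the order written; an earlier branch that matches wins even if a later one would match more.
`re.fullmatch` is like wrapping the pattern in `^…$` (in single-line mode).
The match spans [0:17] → 'useuwqx9use9usel6'.
Captured: group 1 = 'use'.

('use',)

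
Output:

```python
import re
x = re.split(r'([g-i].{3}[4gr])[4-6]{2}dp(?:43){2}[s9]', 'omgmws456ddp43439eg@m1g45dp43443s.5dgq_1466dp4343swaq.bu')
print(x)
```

['omgmws456ddp43439eg@m1g45dp43443s.5d', 'gq_14', 'waq.bu']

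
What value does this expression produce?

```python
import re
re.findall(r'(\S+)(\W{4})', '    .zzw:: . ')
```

[('.zzw:', ': . ')]

This matches one or more of a non-whitespace character (captured); then exactly 4 of a non-word character (captured).
Matches: at [4:13] match '.zzw:: . ', groups = ('.zzw:', ': . ').
2 groups means the one result is a tuple of 2 captured strings — 1 here.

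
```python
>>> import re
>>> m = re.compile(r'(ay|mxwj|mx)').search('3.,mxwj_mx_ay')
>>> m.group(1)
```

'mxwj'

Alternation tries branches left to right and keeps the first one that lets the overall match succeed at that position.
Unlike `match`, `search` isn't anchored — it looks for the pattern anywhere in the string.
The match spans [3:7] → 'mxwj'.
Captured: group 1 = 'mxwj'.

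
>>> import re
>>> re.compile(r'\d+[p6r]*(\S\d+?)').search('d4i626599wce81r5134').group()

'4i6'

This matches one or more of a digit; then zero or more of one of [p6r]; then a non-whitespace character, then one or more of a digit (lazy) (captured).
Unlike `match`, `search` isn't anchored — it looks for the pattern anywhere in the string.
The match spans [1:4] → '4i6'.
Captured: group 1 = 'i6'.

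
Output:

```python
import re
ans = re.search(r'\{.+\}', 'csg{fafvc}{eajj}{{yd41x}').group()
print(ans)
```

{fafvc}{eajj}{{yd41x}

`re.search` tries every starting position until one works.
The match spans [3:24] → '{fafvc}{eajj}{{yd41x}'.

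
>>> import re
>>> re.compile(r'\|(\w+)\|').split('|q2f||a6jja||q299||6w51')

['', 'q2f', '', 'a6jja', '', 'q299', '|6w51']

Matches to split on: at [0:5] → '|q2f|'; at [5:12] → '|a6jja|'; at [12:18] → '|q299|'.
Because the pattern has a capturing group, `split` also inserts each captured text between the pieces.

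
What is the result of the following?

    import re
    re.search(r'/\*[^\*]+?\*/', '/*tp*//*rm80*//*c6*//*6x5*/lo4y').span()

(0, 6)

`re.search` scans for the first position where the pattern succeeds.
The match spans [0:6] → '/*tp*/'.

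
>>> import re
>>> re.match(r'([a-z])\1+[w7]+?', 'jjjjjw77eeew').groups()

The backreference `\1` re-matches whatever the first group consumed, character for character.
`re.match` only tries the pattern at the start of the string.
The match spans [0:6] → 'jjjjjw'.
Captured: group 1 = 'j'.

('j',)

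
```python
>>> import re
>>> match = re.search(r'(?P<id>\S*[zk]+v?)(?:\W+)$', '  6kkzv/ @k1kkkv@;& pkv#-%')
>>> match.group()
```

'pkv#-%'

The pattern matches zero or more of a non-whitespace character, then one or more of one of [zk], then optionally a literal 'v' (captured as 'id'); then one or more of a non-word character (non-capturing group); then anchored at the end.
`re.search` scans for the first position where the pattern succeeds.
The match spans [20:26] → 'pkv#-%'.
Captured: group 1 = 'pkv'.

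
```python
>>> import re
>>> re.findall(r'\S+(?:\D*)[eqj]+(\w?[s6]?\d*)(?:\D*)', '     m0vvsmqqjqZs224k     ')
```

['Zs224']

Pattern: one or more of a non-whitespace character; then zero or more of a non-digit (non-capturing group); then one or more of one of [eqj]; then optionally a word character, then optionally one of [s6], then zero or more of a digit (captured); then zero or more of a non-digit (non-capturing group).
Scanning left to right: at [5:26] match 'm0vvsmqqjqZs224k     ', group 1 = 'Zs224'.
With a single group, `findall` returns only what that group captured — 1 item.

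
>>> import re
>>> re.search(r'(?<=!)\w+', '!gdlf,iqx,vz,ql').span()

Lookahead/lookbehind check context without consuming it, so the matched span excludes the asserted characters.
The match spans [1:5] → 'gdlf'.

(1, 5)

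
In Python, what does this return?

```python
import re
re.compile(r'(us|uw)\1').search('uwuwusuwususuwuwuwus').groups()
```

After group 1 captures some text, `\1` only succeeds where that same text appears again.
Unlike `match`, `search` isn't anchored — it looks for the pattern anywhere in the string.
The match spans [0:4] → 'uwuw'.
Captured: group 1 = 'uw'.

('uw',)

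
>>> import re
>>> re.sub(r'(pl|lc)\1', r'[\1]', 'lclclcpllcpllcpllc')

`\1` is not a pattern — it's the concrete string captured by group 1, re-applied verbatim.
Matches: at [0:4] → 'lclc'.
`\1` in the replacement pulls in group 1's text for each match.

'[lc]lcpllcpllcpllc'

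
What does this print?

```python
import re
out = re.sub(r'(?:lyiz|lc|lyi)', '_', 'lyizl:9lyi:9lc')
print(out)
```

_l:9_:9_

Alternation isn't longest-match — the leftmost alternative that fits at this position is chosen.
`sub` substitutes '_' at each match site.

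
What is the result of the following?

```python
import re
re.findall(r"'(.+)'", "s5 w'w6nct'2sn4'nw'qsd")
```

["w6nct'2sn4'nw"]

Scanning left to right: at [4:19] match "'w6nct'2sn4'nw'", group 1 = "w6nct'2sn4'nw".
`findall` collects group 1 from the one match (1 total).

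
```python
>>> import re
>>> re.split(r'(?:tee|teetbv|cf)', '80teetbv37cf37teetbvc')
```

Alternation isn't longest-match — the leftmost alternative that fits at this position is chosen.
Matches to split on: at [2:5] → 'tee'; at [10:12] → 'cf'; at [14:17] → 'tee'.
`split` removes every match and returns the 4 fragments in between.

['80', 'tbv37', '37', 'tbvc']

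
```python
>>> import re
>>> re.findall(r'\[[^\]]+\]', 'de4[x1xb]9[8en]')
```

Scanning left to right: at [3:9] → '[x1xb]'; at [10:15] → '[8en]'.
No capturing groups, so `findall` returns the 2 full match strings.

['[x1xb]', '[8en]']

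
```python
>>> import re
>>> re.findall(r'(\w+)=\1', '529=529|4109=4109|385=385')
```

['529', '4109', '385']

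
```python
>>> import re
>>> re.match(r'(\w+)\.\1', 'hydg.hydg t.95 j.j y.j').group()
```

'hydg.hydg'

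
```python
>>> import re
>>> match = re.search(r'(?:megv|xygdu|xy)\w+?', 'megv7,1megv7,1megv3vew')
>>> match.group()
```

'megv7'

`re.search` scans for the first position where the pattern succeeds.
The match spans [0:5] → 'megv7'.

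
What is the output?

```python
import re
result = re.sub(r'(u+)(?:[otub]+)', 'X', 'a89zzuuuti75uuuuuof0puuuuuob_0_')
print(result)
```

This matches one or more of a literal 'u' (captured); then one or more of one of [otub] (non-capturing group).
Matches: at [5:9] → 'uuut'; at [12:18] → 'uuuuuo'; at [21:28] → 'uuuuuob'.
Every occurrence is swapped for 'X'.

a89zzXi75Xf0pX_0_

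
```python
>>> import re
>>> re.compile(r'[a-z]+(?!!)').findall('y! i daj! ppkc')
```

The negative lookaround is zero-width — it rules out positions where the adjacent text would match, without consuming anything.
`findall` yields the raw match text (3 of them) because the pattern has no groups.

['i', 'da', 'ppkc']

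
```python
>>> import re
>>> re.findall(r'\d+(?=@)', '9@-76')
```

['9']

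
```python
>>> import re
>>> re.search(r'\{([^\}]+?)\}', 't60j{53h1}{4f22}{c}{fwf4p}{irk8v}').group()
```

The match spans [4:10] → '{53h1}'.

'{53h1}'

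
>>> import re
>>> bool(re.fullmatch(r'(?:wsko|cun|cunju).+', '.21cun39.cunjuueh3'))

False

`re.fullmatch` requires the pattern to consume the entire string.
Here the string isn't matched end-to-end, so the call returns None, and `bool(None)` is False.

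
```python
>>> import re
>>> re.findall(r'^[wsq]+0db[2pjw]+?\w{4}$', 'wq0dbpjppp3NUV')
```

['wq0dbpjppp3NUV']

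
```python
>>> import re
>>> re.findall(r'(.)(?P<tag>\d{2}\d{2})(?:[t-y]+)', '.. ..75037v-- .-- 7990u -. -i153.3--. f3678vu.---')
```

[('7', '5037'), (' ', '7990'), ('f', '3678')]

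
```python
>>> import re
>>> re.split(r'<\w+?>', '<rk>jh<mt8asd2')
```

The string is cut at each match, leaving 2 pieces.

['', 'jh<mt8asd2']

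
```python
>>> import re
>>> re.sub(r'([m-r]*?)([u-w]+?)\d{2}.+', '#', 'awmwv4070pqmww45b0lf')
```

'aw#'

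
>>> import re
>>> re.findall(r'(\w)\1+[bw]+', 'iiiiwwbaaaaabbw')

['i', 'a']

A backreference is literal: `\1` must see the identical characters the first group matched.
Because there's exactly one group, `findall` drops the full match and keeps group 1 from each hit.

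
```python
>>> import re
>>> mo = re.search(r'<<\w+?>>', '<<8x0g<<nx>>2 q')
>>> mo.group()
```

'<<nx>>'

The match spans [6:12] → '<<nx>>'.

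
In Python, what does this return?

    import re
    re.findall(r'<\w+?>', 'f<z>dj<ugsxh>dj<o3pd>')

Walking the string: at [1:4] → '<z>'; at [6:13] → '<ugsxh>'; at [15:21] → '<o3pd>'.
`findall` yields the raw match text (3 of them) because the pattern has no groups.

['<z>', '<ugsxh>', '<o3pd>']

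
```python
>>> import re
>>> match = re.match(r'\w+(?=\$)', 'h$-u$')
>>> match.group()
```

`match` is anchored at position 0; if the pattern doesn't fit there, it returns None.
The match spans [0:1] → 'h'.

'h'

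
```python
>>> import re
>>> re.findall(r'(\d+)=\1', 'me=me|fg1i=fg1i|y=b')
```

[]

With a single group, `findall` returns only what that group captured — 0 items.
Nothing in the string satisfies the pattern, so the list is empty.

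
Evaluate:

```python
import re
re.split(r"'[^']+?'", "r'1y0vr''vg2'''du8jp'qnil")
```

['r', '', "'", 'qnil']

Matches to split on: at [1:8] → "'1y0vr'"; at [8:13] → "'vg2'"; at [14:21] → "'du8jp'".
Each match becomes a cut point; 4 segments remain.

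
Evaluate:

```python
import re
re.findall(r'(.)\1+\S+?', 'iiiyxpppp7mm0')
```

['i', 'p', 'm']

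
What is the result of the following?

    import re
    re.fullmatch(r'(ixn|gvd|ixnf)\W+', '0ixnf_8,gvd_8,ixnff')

None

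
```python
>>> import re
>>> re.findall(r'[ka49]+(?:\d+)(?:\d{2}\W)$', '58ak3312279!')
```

This matches one or more of one of [ka49]; then one or more of a digit (non-capturing group); then exactly 2 of a digit, then a non-word character (non-capturing group); then anchored at the end.
Scanning left to right: at [2:12] → 'ak3312279!'.
Since nothing is captured, `findall` lists the 1 matched substring directly.

['ak3312279!']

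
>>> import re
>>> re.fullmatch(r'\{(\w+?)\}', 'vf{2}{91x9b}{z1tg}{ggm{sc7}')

None

`fullmatch` succeeds only if the pattern covers the string from start to end.
Here the pattern can't cover the whole string, so the call returns None.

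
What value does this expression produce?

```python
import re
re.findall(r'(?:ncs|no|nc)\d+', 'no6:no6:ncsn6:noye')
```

Scanning left to right: at [0:3] → 'no6'; at [4:7] → 'no6'.
With no groups in the pattern, `findall` gives back each whole match — 2 here.

['no6', 'no6']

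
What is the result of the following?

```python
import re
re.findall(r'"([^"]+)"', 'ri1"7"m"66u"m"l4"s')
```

With a single group, `findall` returns only what that group captured — 3 items.

['7', '66u', 'l4']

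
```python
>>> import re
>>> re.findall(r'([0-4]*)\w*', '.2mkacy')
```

['', '2', '']

Because there's exactly one group, `findall` drops the full match and keeps group 1 from each hit.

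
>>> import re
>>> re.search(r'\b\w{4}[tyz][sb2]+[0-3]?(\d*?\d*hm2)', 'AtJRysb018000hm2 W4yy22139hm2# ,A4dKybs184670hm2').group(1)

'18000hm2'

This matches a word boundary (`\b`, zero-width); then exactly 4 of a word character, then one of [tyz]; then one or more of one of [sb2], then optionally a character in [0-3]; then zero or more of a digit (lazy), then zero or more of a digit, then the literal 'hm2' (captured).
`re.search` scans for the first position where the pattern succeeds.
The match spans [0:16] → 'AtJRysb018000hm2'.
Captured: group 1 = '18000hm2'.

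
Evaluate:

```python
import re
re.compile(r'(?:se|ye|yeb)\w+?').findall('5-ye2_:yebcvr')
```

['ye2', 'yeb']

The regex engine tests alternatives in the order written; an earlier branch that matches wins even if a later one would match more.
Scanning left to right: at [2:5] → 'ye2'; at [7:10] → 'yeb'.
With no groups in the pattern, `findall` gives back each whole match — 2 here.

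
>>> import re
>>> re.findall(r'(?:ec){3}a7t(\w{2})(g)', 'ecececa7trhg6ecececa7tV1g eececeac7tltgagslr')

[('rh', 'g'), ('V1', 'g')]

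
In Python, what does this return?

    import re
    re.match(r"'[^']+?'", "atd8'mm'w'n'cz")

`re.match` only tries the pattern at the start of the string.
Here the pattern fails at index 0, so the call returns None.

None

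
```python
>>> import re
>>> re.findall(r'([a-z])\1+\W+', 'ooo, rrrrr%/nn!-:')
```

['o', 'r', 'n']

After group 1 captures some text, `\1` only succeeds where that same text appears again.
Matches: at [0:5] match 'ooo, ', group 1 = 'o'; at [5:12] match 'rrrrr%/', group 1 = 'r'; at [12:17] match 'nn!-:', group 1 = 'n'.
Because there's exactly one group, `findall` drops the full match and keeps group 1 from each hit.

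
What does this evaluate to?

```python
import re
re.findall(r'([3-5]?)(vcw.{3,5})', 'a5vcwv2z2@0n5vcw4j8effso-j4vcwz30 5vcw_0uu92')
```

Pattern: optionally a character in [3-5] (captured); then the literal 'vcw', then 3 to 5 of any character (captured).
Scanning left to right: at [1:10] match '5vcwv2z2@', groups = ('5', 'vcwv2z2@'); at [12:21] match '5vcw4j8ef', groups = ('5', 'vcw4j8ef'); at [26:35] match '4vcwz30 5', groups = ('4', 'vcwz30 5'); at [35:43] match 'vcw_0uu9', groups = ('', 'vcw_0uu9').
With 2 capturing groups, `findall` returns a 2-tuple per match.

[('5', 'vcwv2z2@'), ('5', 'vcw4j8ef'), ('4', 'vcwz30 5'), ('', 'vcw_0uu9')]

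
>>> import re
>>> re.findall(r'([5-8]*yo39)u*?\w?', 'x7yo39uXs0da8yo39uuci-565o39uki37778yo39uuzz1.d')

['7yo39', '8yo39', '7778yo39']

The pattern matches zero or more of a character in [5-8], then the literal 'yo', then the literal '39' (captured); then zero or more of the literal 'u' (lazy), then optionally a word character.
Scanning left to right: at [1:7] match '7yo39u', group 1 = '7yo39'; at [12:18] match '8yo39u', group 1 = '8yo39'; at [32:41] match '7778yo39u', group 1 = '7778yo39'.
Because there's exactly one group, `findall` drops the full match and keeps group 1 from each hit.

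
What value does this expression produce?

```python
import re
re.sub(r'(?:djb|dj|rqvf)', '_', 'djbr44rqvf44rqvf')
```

Branches in `(...|...)` are attempted left-to-right; the first branch that allows the whole pattern to succeed is taken.
Matches: at [0:3] → 'djb'; at [6:10] → 'rqvf'; at [12:16] → 'rqvf'.
Each match is replaced by '_'.

'_r44_44_'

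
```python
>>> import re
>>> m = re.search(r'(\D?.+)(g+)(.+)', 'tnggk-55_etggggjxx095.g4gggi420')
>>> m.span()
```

(0, 31)

This matches optionally a non-digit, then one or more of any character (captured); then one or more of a literal 'g' (captured); then one or more of any character (captured).
`re.search` scans for the first position where the pattern succeeds.
The match spans [0:31] → 'tnggk-55_etggggjxx095.g4gggi420'.
Captured: group 1 = 'tnggk-55_etggggjxx095.g4gg', group 2 = 'g', group 3 = 'i420'.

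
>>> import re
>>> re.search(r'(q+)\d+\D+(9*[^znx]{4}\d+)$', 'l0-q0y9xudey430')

None

The pattern matches one or more of a literal 'q' (captured); then one or more of a digit, then one or more of a non-digit; then zero or more of a literal '9', then exactly 4 of any character except [znx], then one or more of a digit (captured); then anchored at the end.
`search` walks the string left to right and returns the first match it finds.
Here nothing in the string fits, so the call returns None.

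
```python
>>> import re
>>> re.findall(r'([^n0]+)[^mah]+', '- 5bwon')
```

With a single group, `findall` returns only what that group captured — 1 item.

['- 5bwo']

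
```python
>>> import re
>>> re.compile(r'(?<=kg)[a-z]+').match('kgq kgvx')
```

None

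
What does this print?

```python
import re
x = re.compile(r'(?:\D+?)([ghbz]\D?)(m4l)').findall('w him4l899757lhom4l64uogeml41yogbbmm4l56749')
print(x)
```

The pattern matches one or more of a non-digit (lazy) (non-capturing group); then one of [ghbz], then optionally a non-digit (captured); then the literal 'm', then the literal '4l' (captured).
2 groups means each result is a tuple of 2 captured strings — 3 here.

[('hi', 'm4l'), ('ho', 'm4l'), ('bm', 'm4l')]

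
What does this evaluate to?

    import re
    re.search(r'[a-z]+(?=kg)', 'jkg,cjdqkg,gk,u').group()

The lookaround is zero-width — it requires the adjacent text to match without consuming it, so the asserted text isn't part of the match.
`search` walks the string left to right and returns the first match it finds.
The match spans [0:1] → 'j'.

'j'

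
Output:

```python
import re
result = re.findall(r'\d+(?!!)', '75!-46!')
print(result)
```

['7', '4']

The negative lookaround is zero-width — it rules out positions where the adjacent text would match, without consuming anything.
Walking the string: at [0:1] → '7'; at [4:5] → '4'.
Since nothing is captured, `findall` lists the 2 matched substrings directly.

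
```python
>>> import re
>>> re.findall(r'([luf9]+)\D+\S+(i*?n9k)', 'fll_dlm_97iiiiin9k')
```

[('fll', 'n9k')]

Pattern: one or more of one of [luf9] (captured); then one or more of a non-digit; then one or more of a non-whitespace character; then zero or more of a literal 'i' (lazy), then the literal 'n9k' (captured).
Scanning left to right: at [0:18] match 'fll_dlm_97iiiiin9k', groups = ('fll', 'n9k').
Multiple groups make `findall` return tuples — one 2-tuple for the one match.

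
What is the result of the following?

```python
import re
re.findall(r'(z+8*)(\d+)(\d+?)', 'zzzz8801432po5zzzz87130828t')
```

Pattern: one or more of a literal 'z', then zero or more of the literal '8' (captured); then one or more of a digit (captured); then one or more of a digit (lazy) (captured).
With 3 capturing groups, `findall` returns a 3-tuple per match.

[('zzzz88', '0143', '2'), ('zzzz8', '713082', '8')]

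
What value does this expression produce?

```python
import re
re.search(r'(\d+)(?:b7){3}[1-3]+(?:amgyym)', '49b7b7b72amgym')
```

None

The pattern matches one or more of a digit (captured); then the literal 'b7' repeated 3 times, then one or more of a character in [1-3]; then the literal 'amg', then the literal 'yym' (non-capturing group).
`re.search` scans for the first position where the pattern succeeds.
Here the pattern never matches, so the call returns None.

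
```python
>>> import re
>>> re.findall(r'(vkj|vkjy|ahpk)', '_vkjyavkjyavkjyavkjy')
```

Alternation isn't longest-match — the leftmost alternative that fits at this position is chosen.
Walking the string: at [1:4] match 'vkj', group 1 = 'vkj'; at [6:9] match 'vkj', group 1 = 'vkj'; at [11:14] match 'vkj', group 1 = 'vkj'; at [16:19] match 'vkj', group 1 = 'vkj'.
Because there's exactly one group, `findall` drops the full match and keeps group 1 from each hit.

['vkj', 'vkj', 'vkj', 'vkj']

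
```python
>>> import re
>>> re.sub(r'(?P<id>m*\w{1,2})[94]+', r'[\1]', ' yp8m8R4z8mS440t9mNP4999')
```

This matches zero or more of the literal 'm', then 1 to 2 of a word character (captured as 'id'); then one or more of one of [94].
The replacement refers to a captured group, so each match is rewritten using its own captured text.

' yp8[m8R]z8[mS4][0t][mNP]'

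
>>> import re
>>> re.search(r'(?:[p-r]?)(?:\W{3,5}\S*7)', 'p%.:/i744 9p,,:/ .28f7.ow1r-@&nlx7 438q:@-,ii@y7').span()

(0, 7)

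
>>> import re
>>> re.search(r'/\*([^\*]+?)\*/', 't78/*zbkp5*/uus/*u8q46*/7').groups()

The match spans [3:12] → '/*zbkp5*/'.
Captured: group 1 = 'zbkp5'.

('zbkp5',)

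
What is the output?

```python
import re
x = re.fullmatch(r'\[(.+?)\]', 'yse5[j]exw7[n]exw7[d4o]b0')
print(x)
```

None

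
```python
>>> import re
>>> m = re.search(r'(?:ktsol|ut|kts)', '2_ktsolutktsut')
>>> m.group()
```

'ktsol'

Alternation tries branches left to right and keeps the first one that lets the overall match succeed at that position.
The match spans [2:7] → 'ktsol'.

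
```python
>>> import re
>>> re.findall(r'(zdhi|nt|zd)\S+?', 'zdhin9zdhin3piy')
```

['zdhi', 'zdhi']

Branches in `(...|...)` are attempted left-to-right; the first branch that allows the whole pattern to succeed is taken.
Walking the string: at [0:5] match 'zdhin', group 1 = 'zdhi'; at [6:11] match 'zdhin', group 1 = 'zdhi'.
Because there's exactly one group, `findall` drops the full match and keeps group 1 from each hit.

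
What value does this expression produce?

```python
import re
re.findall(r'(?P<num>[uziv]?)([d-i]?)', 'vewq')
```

Pattern: optionally one of [uziv] (captured as 'num'); then optionally a character in [d-i] (captured).
Walking the string: at [0:2] match 've', groups = ('v', 'e'); at [2:2] match '', groups = ('', ''); at [3:3] match '', groups = ('', ''); at [4:4] match '', groups = ('', '').
`findall` packs the 2 group values into a tuple for every match.

[('v', 'e'), ('', ''), ('', ''), ('', '')]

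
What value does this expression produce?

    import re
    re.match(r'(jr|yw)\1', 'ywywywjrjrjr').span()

`re.match` won't scan ahead — the pattern has to work from the very first character.
The match spans [0:4] → 'ywyw'.

(0, 4)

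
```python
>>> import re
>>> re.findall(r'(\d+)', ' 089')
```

This matches one or more of a digit (captured).
Scanning left to right: at [1:4] match '089', group 1 = '089'.
`findall` collects group 1 from the one match (1 total).

['089']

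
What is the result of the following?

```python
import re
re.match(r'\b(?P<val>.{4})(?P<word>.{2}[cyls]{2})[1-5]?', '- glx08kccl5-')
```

None

With `match`, the pattern is implicitly anchored at the beginning.
Here the pattern fails at index 0, so the call returns None.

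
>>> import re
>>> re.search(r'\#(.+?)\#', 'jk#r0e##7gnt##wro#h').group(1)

'r0e'

The match spans [2:7] → '#r0e#'.
Captured: group 1 = 'r0e'.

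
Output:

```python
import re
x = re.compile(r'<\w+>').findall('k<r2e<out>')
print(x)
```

['<out>']

`findall` yields the raw match text (1 of them) because the pattern has no groups.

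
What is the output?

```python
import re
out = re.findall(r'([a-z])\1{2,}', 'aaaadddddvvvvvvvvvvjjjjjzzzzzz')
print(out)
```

`\1` has to match the exact text group 1 already captured.
Scanning left to right: at [0:4] match 'aaaa', group 1 = 'a'; at [4:9] match 'ddddd', group 1 = 'd'; at [9:19] match 'vvvvvvvvvv', group 1 = 'v'; at [19:24] match 'jjjjj', group 1 = 'j'; at [24:30] match 'zzzzzz', group 1 = 'z'.
`findall` collects group 1 from each match (5 total).

['a', 'd', 'v', 'j', 'z']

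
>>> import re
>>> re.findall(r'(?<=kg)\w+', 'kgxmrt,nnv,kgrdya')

The `(?=…)`/`(?<=…)` assertion just peeks at neighbouring text; it doesn't advance the match position.
`findall` yields the raw match text (2 of them) because the pattern has no groups.

['xmrt', 'rdya']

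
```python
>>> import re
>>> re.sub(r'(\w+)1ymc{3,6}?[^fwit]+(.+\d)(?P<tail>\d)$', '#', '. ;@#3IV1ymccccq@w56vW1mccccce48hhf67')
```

The pattern matches one or more of a word character (captured); then the literal '1ym', then 3 to 6 of the literal 'c' (lazy), then one or more of any character except [fwit]; then one or more of any character, then a digit (captured); then a digit (captured as 'tail'); then anchored at the end.
Each match is replaced by '#'.

'. ;@##'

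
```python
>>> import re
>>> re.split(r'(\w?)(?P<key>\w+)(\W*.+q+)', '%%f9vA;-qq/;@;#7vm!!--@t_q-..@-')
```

['%%', 'f', '9vA', ';-qq/;@;#7vm!!--@t_q', '-..@-']

The pattern matches optionally a word character (captured); then one or more of a word character (captured as 'key'); then zero or more of a non-word character, then one or more of any character, then one or more of the literal 'q' (captured).
Matches to split on: at [2:26] → 'f9vA;-qq/;@;#7vm!!--@t_q'.
Because the pattern has a capturing group, `split` also inserts each captured text between the pieces.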